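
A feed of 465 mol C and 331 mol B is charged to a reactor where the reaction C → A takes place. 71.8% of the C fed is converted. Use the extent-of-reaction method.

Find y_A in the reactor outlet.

0.419

C reacted = 0.718 × 465 = 333.9 mol; ν_C = −1, so ξ = 333.9/1 = 333.9 mol.
Outlet amounts (n = n₀ + ν ξ):
  C: 465 − 1(333.9) = 131.1
  A: 0 + 1(333.9) = 333.9
  B: 331 (inert)
Total out = 796 mol; y_A = 333.9 / 796 = 0.4194.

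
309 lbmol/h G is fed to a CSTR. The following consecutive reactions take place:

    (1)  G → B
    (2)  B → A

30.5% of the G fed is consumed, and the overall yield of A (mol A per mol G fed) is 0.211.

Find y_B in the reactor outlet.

Conversion of G: G consumed = 1ξ₁ = 0.305 × 309 → ξ₁ = 94.25 lbmol/h.
Yield of A: 1ξ₂ / 309 = 0.211 → ξ₂ = 65.2 lbmol/h.
Outlet amounts (n = n₀ + Σ ν·ξ):
  G: 309 − 1(94.25) = 214.8
  B: 0 + 1(94.25) − 1(65.2) = 29.05
  A: 0 + 1(65.2) = 65.2
Total out = 309 lbmol/h; y_B = 29.05 / 309 = 0.094.

0.094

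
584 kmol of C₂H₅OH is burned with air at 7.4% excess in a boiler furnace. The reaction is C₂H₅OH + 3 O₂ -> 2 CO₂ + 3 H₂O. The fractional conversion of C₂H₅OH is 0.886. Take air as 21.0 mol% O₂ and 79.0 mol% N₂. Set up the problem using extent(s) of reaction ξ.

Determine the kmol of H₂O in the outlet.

Stoichiometric O₂ = 3 × 584 = 1752 kmol; O₂ fed = 1752 × 1.074 = 1882 kmol.
N₂ fed = 1882 × 79/21 = 7079 kmol.
Fuel reacted = 0.886 × 584 → ξ = 517.4 kmol.
Outlet (n = n₀ + ν ξ):
  C₂H₅OH: 584 − 1(517.4) = 66.58
  O₂: 1882 − 3(517.4) = 329.4
  N₂: 7079 (inert)
  CO₂: 0 + 2(517.4) = 1035
  H₂O: 0 + 3(517.4) = 1552

1550 kmol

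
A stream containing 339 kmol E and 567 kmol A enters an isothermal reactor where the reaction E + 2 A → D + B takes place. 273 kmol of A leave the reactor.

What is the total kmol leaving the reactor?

759 kmol

For A: n = n₀ − 2ξ → 273 = 567 − 2ξ, giving ξ = 147 kmol.
Outlet amounts (n = n₀ + ν ξ):
  E: 339 − 1(147) = 192
  A: 567 − 2(147) = 273
  D: 0 + 1(147) = 147
  B: 0 + 1(147) = 147
Total out = 192 + 273 + 147 + 147 = 759 kmol.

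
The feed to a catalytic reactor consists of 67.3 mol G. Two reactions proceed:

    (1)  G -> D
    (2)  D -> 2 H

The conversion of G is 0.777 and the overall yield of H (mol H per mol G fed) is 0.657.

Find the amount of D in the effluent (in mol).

30.2 mol

Conversion of G: G consumed = 1ξ₁ = 0.777 × 67.3 → ξ₁ = 52.29 mol.
Yield of H: 2ξ₂ / 67.3 = 0.657 → ξ₂ = 22.11 mol.
Outlet amounts (n = n₀ + Σ ν·ξ):
  G: 67.3 − 1(52.29) = 15.01
  D: 0 + 1(52.29) − 1(22.11) = 30.18
  H: 0 + 2(22.11) = 44.22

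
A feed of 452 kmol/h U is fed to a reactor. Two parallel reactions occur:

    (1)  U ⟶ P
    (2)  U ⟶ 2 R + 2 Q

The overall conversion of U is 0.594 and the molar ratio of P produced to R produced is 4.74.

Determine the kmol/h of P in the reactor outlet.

Conversion of U: U consumed = 0.594 × 452 = 268.5 kmol/h = 1ξ₁ + 1ξ₂.
Selectivity: 1ξ₁ / (2ξ₂) = 4.74 → ξ₁ = 9.48 ξ₂.
Substitute: (1·9.48 + 1) ξ₂ = 268.5 → ξ₂ = 25.62 kmol/h, ξ₁ = 242.9 kmol/h.
Outlet amounts (n = n₀ + Σ ν·ξ):
  U: 452 − 1(242.9) − 1(25.62) = 183.5
  P: 0 + 1(242.9) = 242.9
  R: 0 + 2(25.62) = 51.24
  Q: 0 + 2(25.62) = 51.24

243 kmol/h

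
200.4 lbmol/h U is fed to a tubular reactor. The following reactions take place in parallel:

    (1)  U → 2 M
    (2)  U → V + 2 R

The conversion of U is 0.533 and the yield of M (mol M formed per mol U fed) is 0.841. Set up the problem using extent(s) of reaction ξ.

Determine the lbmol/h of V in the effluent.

22.5 lbmol/h

Yield of M: 2ξ₁ / 200.4 = 0.841 → ξ₁ = 84.27 lbmol/h.
Conversion of U: 1ξ₁ + 1ξ₂ = 0.533 × 200.4 = 106.8 → ξ₂ = 22.55 lbmol/h.
Outlet amounts (n = n₀ + Σ ν·ξ):
  U: 200.4 − 1(84.27) − 1(22.55) = 93.59
  M: 0 + 2(84.27) = 168.5
  V: 0 + 1(22.55) = 22.55
  R: 0 + 2(22.55) = 45.09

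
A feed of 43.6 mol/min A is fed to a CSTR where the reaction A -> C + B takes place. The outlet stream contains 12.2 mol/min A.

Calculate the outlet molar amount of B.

31.4 mol/min

For A: n = n₀ − 1ξ → 12.2 = 43.6 − 1ξ, giving ξ = 31.4 mol/min.
Outlet amounts (n = n₀ + ν ξ):
  A: 43.6 − 1(31.4) = 12.2
  C: 0 + 1(31.4) = 31.4
  B: 0 + 1(31.4) = 31.4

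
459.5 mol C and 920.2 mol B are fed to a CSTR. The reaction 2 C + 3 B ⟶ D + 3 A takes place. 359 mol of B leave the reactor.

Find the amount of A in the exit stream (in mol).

For B: n = n₀ − 3ξ → 359 = 920.2 − 3ξ, giving ξ = 187.1 mol.
Outlet amounts (n = n₀ + ν ξ):
  C: 459.5 − 2(187.1) = 85.37
  B: 920.2 − 3(187.1) = 359
  D: 0 + 1(187.1) = 187.1
  A: 0 + 3(187.1) = 561.2

561 mol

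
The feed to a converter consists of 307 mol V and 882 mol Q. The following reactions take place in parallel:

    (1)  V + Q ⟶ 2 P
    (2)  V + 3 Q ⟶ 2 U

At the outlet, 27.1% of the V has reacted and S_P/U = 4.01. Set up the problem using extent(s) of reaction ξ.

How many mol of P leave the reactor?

133 mol

Conversion of V: V consumed = 0.271 × 307 = 83.2 mol = 1ξ₁ + 1ξ₂.
Selectivity: 2ξ₁ / (2ξ₂) = 4.01 → ξ₁ = 4.01 ξ₂.
Substitute: (1·4.01 + 1) ξ₂ = 83.2 → ξ₂ = 16.61 mol, ξ₁ = 66.59 mol.
Outlet amounts (n = n₀ + Σ ν·ξ):
  V: 307 − 1(66.59) − 1(16.61) = 223.8
  Q: 882 − 1(66.59) − 3(16.61) = 765.6
  P: 0 + 2(66.59) = 133.2
  U: 0 + 2(16.61) = 33.21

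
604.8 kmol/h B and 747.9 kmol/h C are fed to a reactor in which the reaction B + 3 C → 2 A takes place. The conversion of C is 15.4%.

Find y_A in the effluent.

0.0602

C reacted = 0.154 × 747.9 = 115.2 kmol/h; ν_C = −3, so ξ = 115.2/3 = 38.39 kmol/h.
Outlet amounts (n = n₀ + ν ξ):
  B: 604.8 − 1(38.39) = 566.4
  C: 747.9 − 3(38.39) = 632.7
  A: 0 + 2(38.39) = 76.78
Total out = 1276 kmol/h; y_A = 76.78 / 1276 = 0.06018.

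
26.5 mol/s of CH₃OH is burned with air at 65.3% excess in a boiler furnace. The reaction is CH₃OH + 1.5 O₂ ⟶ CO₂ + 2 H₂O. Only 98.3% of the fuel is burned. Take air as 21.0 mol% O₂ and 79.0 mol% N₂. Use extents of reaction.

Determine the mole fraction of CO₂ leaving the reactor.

Stoichiometric O₂ = 1.5 × 26.5 = 39.75 mol/s; O₂ fed = 39.75 × 1.653 = 65.71 mol/s.
N₂ fed = 65.71 × 79/21 = 247.2 mol/s.
Fuel reacted = 0.983 × 26.5 → ξ = 26.05 mol/s.
Outlet (n = n₀ + ν ξ):
  CH₃OH: 26.5 − 1(26.05) = 0.4505
  O₂: 65.71 − 1.5(26.05) = 26.63
  N₂: 247.2 (inert)
  CO₂: 0 + 1(26.05) = 26.05
  H₂O: 0 + 2(26.05) = 52.1
Total out = 352.4 mol/s; y_CO₂ = 26.05 / 352.4 = 0.07392.

0.0739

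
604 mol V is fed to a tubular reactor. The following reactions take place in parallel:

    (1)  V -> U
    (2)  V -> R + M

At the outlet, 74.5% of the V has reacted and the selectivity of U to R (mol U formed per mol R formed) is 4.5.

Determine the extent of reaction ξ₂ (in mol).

ξ₂ = 81.8 mol

Conversion of V: V consumed = 0.745 × 604 = 450 mol = 1ξ₁ + 1ξ₂.
Selectivity: 1ξ₁ / (1ξ₂) = 4.5 → ξ₁ = 4.5 ξ₂.
Substitute: (1·4.5 + 1) ξ₂ = 450 → ξ₂ = 81.81 mol, ξ₁ = 368.2 mol.
Outlet amounts (n = n₀ + Σ ν·ξ):
  V: 604 − 1(368.2) − 1(81.81) = 154
  U: 0 + 1(368.2) = 368.2
  R: 0 + 1(81.81) = 81.81
  M: 0 + 1(81.81) = 81.81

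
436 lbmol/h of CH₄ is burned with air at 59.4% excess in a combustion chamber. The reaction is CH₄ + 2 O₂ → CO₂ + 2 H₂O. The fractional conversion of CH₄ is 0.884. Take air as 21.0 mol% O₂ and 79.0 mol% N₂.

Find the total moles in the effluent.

7050 lbmol/h

Stoichiometric O₂ = 2 × 436 = 872 lbmol/h; O₂ fed = 872 × 1.594 = 1390 lbmol/h.
N₂ fed = 1390 × 79/21 = 5229 lbmol/h.
Fuel reacted = 0.884 × 436 → ξ = 385.4 lbmol/h.
Outlet (n = n₀ + ν ξ):
  CH₄: 436 − 1(385.4) = 50.58
  O₂: 1390 − 2(385.4) = 619.1
  N₂: 5229 (inert)
  CO₂: 0 + 1(385.4) = 385.4
  H₂O: 0 + 2(385.4) = 770.8
Total out = 50.58 + 619.1 + 5229 + 385.4 + 770.8 = 7055 lbmol/h.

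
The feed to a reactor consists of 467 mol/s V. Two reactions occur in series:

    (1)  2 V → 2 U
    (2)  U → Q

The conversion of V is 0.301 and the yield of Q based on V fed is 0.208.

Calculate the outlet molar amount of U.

Conversion of V: V consumed = 2ξ₁ = 0.301 × 467 → ξ₁ = 70.28 mol/s.
Yield of Q: 1ξ₂ / 467 = 0.208 → ξ₂ = 97.14 mol/s.
Outlet amounts (n = n₀ + Σ ν·ξ):
  V: 467 − 2(70.28) = 326.4
  U: 0 + 2(70.28) − 1(97.14) = 43.43
  Q: 0 + 1(97.14) = 97.14

43.4 mol/s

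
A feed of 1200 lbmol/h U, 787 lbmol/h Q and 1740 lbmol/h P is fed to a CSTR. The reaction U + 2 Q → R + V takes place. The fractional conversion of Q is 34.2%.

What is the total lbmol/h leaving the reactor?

Q reacted = 0.342 × 787 = 269.2 lbmol/h; ν_Q = −2, so ξ = 269.2/2 = 134.6 lbmol/h.
Outlet amounts (n = n₀ + ν ξ):
  U: 1200 − 1(134.6) = 1065
  Q: 787 − 2(134.6) = 517.8
  R: 0 + 1(134.6) = 134.6
  V: 0 + 1(134.6) = 134.6
  P: 1740 (inert)
Total out = 1065 + 517.8 + 134.6 + 134.6 + 1740 = 3592 lbmol/h.

3590 lbmol/h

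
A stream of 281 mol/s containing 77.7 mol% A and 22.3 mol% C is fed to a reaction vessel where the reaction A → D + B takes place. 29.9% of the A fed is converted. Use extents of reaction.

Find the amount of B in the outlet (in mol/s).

65.3 mol/s

A reacted = 0.299 × 218.3 = 65.28 mol/s; ν_A = −1, so ξ = 65.28/1 = 65.28 mol/s.
Outlet amounts (n = n₀ + ν ξ):
  A: 218.3 − 1(65.28) = 153.1
  D: 0 + 1(65.28) = 65.28
  B: 0 + 1(65.28) = 65.28
  C: 62.66 (inert)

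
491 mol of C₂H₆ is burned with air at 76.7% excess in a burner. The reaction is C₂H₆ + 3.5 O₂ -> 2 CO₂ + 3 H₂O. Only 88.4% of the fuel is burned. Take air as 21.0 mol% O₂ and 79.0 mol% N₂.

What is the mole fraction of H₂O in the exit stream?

Stoichiometric O₂ = 3.5 × 491 = 1718 mol; O₂ fed = 1718 × 1.767 = 3037 mol.
N₂ fed = 3037 × 79/21 = 11420 mol.
Fuel reacted = 0.884 × 491 → ξ = 434 mol.
Outlet (n = n₀ + ν ξ):
  C₂H₆: 491 − 1(434) = 56.96
  O₂: 3037 − 3.5(434) = 1517
  N₂: 11420 (inert)
  CO₂: 0 + 2(434) = 868.1
  H₂O: 0 + 3(434) = 1302
Total out = 15170 mol; y_H₂O = 1302 / 15170 = 0.08585.

0.0858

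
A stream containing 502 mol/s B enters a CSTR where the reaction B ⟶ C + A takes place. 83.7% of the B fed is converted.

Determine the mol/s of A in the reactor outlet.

420 mol/s

B reacted = 0.837 × 502 = 420.2 mol/s; ν_B = −1, so ξ = 420.2/1 = 420.2 mol/s.
Outlet amounts (n = n₀ + ν ξ):
  B: 502 − 1(420.2) = 81.83
  C: 0 + 1(420.2) = 420.2
  A: 0 + 1(420.2) = 420.2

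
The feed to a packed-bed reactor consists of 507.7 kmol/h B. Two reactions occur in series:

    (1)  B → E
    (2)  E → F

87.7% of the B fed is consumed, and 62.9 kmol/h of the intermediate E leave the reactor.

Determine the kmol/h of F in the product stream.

382 kmol/h

Conversion of B: B consumed = 1ξ₁ = 0.877 × 507.7 → ξ₁ = 445.3 kmol/h.
E balance: n_E = 0 + 1ξ₁ − 1ξ₂ = 62.9 → ξ₂ = (1·445.3 − 62.9)/1 = 382.4 kmol/h.
Outlet amounts (n = n₀ + Σ ν·ξ):
  B: 507.7 − 1(445.3) = 62.45
  E: 0 + 1(445.3) − 1(382.4) = 62.9
  F: 0 + 1(382.4) = 382.4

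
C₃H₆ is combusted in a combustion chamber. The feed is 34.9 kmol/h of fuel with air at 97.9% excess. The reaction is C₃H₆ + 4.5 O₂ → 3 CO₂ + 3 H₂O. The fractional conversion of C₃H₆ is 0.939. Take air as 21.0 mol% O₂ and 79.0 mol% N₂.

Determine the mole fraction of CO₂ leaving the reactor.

0.0642

Stoichiometric O₂ = 4.5 × 34.9 = 157 kmol/h; O₂ fed = 157 × 1.979 = 310.8 kmol/h.
N₂ fed = 310.8 × 79/21 = 1169 kmol/h.
Fuel reacted = 0.939 × 34.9 → ξ = 32.77 kmol/h.
Outlet (n = n₀ + ν ξ):
  C₃H₆: 34.9 − 1(32.77) = 2.129
  O₂: 310.8 − 4.5(32.77) = 163.3
  N₂: 1169 (inert)
  CO₂: 0 + 3(32.77) = 98.31
  H₂O: 0 + 3(32.77) = 98.31
Total out = 1531 kmol/h; y_CO₂ = 98.31 / 1531 = 0.0642.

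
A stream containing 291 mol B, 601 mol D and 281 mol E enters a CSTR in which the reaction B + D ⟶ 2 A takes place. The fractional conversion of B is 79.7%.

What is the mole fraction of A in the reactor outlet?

B reacted = 0.797 × 291 = 231.9 mol; ν_B = −1, so ξ = 231.9/1 = 231.9 mol.
Outlet amounts (n = n₀ + ν ξ):
  B: 291 − 1(231.9) = 59.07
  D: 601 − 1(231.9) = 369.1
  A: 0 + 2(231.9) = 463.9
  E: 281 (inert)
Total out = 1173 mol; y_A = 463.9 / 1173 = 0.3954.

0.395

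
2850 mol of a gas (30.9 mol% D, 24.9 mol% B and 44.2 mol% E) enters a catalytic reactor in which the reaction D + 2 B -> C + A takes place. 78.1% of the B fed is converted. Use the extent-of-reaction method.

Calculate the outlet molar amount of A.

B reacted = 0.781 × 709.6 = 554.2 mol; ν_B = −2, so ξ = 554.2/2 = 277.1 mol.
Outlet amounts (n = n₀ + ν ξ):
  D: 880.6 − 1(277.1) = 603.5
  B: 709.6 − 2(277.1) = 155.4
  C: 0 + 1(277.1) = 277.1
  A: 0 + 1(277.1) = 277.1
  E: 1260 (inert)

277 mol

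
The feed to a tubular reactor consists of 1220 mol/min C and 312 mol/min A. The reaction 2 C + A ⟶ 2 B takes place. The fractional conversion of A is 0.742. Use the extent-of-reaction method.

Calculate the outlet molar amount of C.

A reacted = 0.742 × 312 = 231.5 mol/min; ν_A = −1, so ξ = 231.5/1 = 231.5 mol/min.
Outlet amounts (n = n₀ + ν ξ):
  C: 1220 − 2(231.5) = 757
  A: 312 − 1(231.5) = 80.5
  B: 0 + 2(231.5) = 463

757 mol/min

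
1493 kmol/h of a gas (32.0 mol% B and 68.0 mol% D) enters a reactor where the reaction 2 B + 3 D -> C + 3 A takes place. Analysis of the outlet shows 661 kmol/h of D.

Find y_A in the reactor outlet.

0.258

For D: n = n₀ − 3ξ → 661 = 1015 − 3ξ, giving ξ = 118.1 kmol/h.
Outlet amounts (n = n₀ + ν ξ):
  B: 477.8 − 2(118.1) = 241.6
  D: 1015 − 3(118.1) = 661
  C: 0 + 1(118.1) = 118.1
  A: 0 + 3(118.1) = 354.2
Total out = 1375 kmol/h; y_A = 354.2 / 1375 = 0.2576.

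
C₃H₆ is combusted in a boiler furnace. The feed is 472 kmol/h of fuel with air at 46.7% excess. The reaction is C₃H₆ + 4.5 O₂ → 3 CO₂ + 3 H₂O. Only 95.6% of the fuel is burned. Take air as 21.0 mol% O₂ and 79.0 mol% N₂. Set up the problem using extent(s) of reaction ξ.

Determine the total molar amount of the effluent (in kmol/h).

15500 kmol/h

Stoichiometric O₂ = 4.5 × 472 = 2124 kmol/h; O₂ fed = 2124 × 1.467 = 3116 kmol/h.
N₂ fed = 3116 × 79/21 = 11720 kmol/h.
Fuel reacted = 0.956 × 472 → ξ = 451.2 kmol/h.
Outlet (n = n₀ + ν ξ):
  C₃H₆: 472 − 1(451.2) = 20.77
  O₂: 3116 − 4.5(451.2) = 1085
  N₂: 11720 (inert)
  CO₂: 0 + 3(451.2) = 1354
  H₂O: 0 + 3(451.2) = 1354
Total out = 20.77 + 1085 + 11720 + 1354 + 1354 = 15540 kmol/h.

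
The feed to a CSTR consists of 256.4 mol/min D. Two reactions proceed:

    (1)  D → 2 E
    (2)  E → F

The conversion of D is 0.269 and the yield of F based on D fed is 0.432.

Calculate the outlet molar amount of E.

27.2 mol/min

Conversion of D: D consumed = 1ξ₁ = 0.269 × 256.4 → ξ₁ = 68.97 mol/min.
Yield of F: 1ξ₂ / 256.4 = 0.432 → ξ₂ = 110.8 mol/min.
Outlet amounts (n = n₀ + Σ ν·ξ):
  D: 256.4 − 1(68.97) = 187.4
  E: 0 + 2(68.97) − 1(110.8) = 27.18
  F: 0 + 1(110.8) = 110.8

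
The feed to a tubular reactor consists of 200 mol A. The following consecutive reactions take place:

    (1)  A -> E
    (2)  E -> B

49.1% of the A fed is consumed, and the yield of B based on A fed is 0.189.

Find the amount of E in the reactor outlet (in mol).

Conversion of A: A consumed = 1ξ₁ = 0.491 × 200 → ξ₁ = 98.2 mol.
Yield of B: 1ξ₂ / 200 = 0.189 → ξ₂ = 37.8 mol.
Outlet amounts (n = n₀ + Σ ν·ξ):
  A: 200 − 1(98.2) = 101.8
  E: 0 + 1(98.2) − 1(37.8) = 60.4
  B: 0 + 1(37.8) = 37.8

60.4 mol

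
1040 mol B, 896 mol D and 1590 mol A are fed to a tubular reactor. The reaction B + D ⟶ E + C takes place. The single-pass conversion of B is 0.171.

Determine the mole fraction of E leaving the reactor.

B reacted = 0.171 × 1040 = 177.8 mol; ν_B = −1, so ξ = 177.8/1 = 177.8 mol.
Outlet amounts (n = n₀ + ν ξ):
  B: 1040 − 1(177.8) = 862.2
  D: 896 − 1(177.8) = 718.2
  E: 0 + 1(177.8) = 177.8
  C: 0 + 1(177.8) = 177.8
  A: 1590 (inert)
Total out = 3526 mol; y_E = 177.8 / 3526 = 0.05044.

0.0504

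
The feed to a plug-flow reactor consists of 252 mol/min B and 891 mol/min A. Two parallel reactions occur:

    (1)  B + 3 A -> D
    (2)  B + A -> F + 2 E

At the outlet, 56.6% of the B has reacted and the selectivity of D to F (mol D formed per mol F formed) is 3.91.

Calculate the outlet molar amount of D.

114 mol/min

Conversion of B: B consumed = 0.566 × 252 = 142.6 mol/min = 1ξ₁ + 1ξ₂.
Selectivity: 1ξ₁ / (1ξ₂) = 3.91 → ξ₁ = 3.91 ξ₂.
Substitute: (1·3.91 + 1) ξ₂ = 142.6 → ξ₂ = 29.05 mol/min, ξ₁ = 113.6 mol/min.
Outlet amounts (n = n₀ + Σ ν·ξ):
  B: 252 − 1(113.6) − 1(29.05) = 109.4
  A: 891 − 3(113.6) − 1(29.05) = 521.2
  D: 0 + 1(113.6) = 113.6
  F: 0 + 1(29.05) = 29.05
  E: 0 + 2(29.05) = 58.1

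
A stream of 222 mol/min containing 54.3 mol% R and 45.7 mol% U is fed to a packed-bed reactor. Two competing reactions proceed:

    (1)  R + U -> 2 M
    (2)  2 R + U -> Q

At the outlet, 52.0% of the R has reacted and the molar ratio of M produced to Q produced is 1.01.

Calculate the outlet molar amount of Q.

25 mol/min

Conversion of R: R consumed = 0.52 × 120.5 = 62.68 mol/min = 1ξ₁ + 2ξ₂.
Selectivity: 2ξ₁ / (1ξ₂) = 1.01 → ξ₁ = 0.505 ξ₂.
Substitute: (1·0.505 + 2) ξ₂ = 62.68 → ξ₂ = 25.02 mol/min, ξ₁ = 12.64 mol/min.
Outlet amounts (n = n₀ + Σ ν·ξ):
  R: 120.5 − 1(12.64) − 2(25.02) = 57.86
  U: 101.5 − 1(12.64) − 1(25.02) = 63.79
  M: 0 + 2(12.64) = 25.27
  Q: 0 + 1(25.02) = 25.02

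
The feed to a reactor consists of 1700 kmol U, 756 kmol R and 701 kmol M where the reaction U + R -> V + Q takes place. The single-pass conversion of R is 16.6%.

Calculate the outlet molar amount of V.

R reacted = 0.166 × 756 = 125.5 kmol; ν_R = −1, so ξ = 125.5/1 = 125.5 kmol.
Outlet amounts (n = n₀ + ν ξ):
  U: 1700 − 1(125.5) = 1575
  R: 756 − 1(125.5) = 630.5
  V: 0 + 1(125.5) = 125.5
  Q: 0 + 1(125.5) = 125.5
  M: 701 (inert)

125 kmol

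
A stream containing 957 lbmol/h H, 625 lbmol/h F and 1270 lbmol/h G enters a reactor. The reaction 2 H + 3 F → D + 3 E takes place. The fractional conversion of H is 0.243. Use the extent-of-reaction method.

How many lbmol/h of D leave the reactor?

H reacted = 0.243 × 957 = 232.6 lbmol/h; ν_H = −2, so ξ = 232.6/2 = 116.3 lbmol/h.
Outlet amounts (n = n₀ + ν ξ):
  H: 957 − 2(116.3) = 724.4
  F: 625 − 3(116.3) = 276.2
  D: 0 + 1(116.3) = 116.3
  E: 0 + 3(116.3) = 348.8
  G: 1270 (inert)

116 lbmol/h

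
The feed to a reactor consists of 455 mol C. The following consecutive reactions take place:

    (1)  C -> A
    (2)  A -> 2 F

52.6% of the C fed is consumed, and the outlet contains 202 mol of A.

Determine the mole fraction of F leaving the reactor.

0.152

Conversion of C: C consumed = 1ξ₁ = 0.526 × 455 → ξ₁ = 239.3 mol.
A balance: n_A = 0 + 1ξ₁ − 1ξ₂ = 202 → ξ₂ = (1·239.3 − 202)/1 = 37.33 mol.
Outlet amounts (n = n₀ + Σ ν·ξ):
  C: 455 − 1(239.3) = 215.7
  A: 0 + 1(239.3) − 1(37.33) = 202
  F: 0 + 2(37.33) = 74.66
Total out = 492.3 mol; y_F = 74.66 / 492.3 = 0.1516.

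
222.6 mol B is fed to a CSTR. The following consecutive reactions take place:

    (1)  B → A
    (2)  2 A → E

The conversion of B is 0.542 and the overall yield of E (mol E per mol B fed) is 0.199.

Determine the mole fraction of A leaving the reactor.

0.18

Conversion of B: B consumed = 1ξ₁ = 0.542 × 222.6 → ξ₁ = 120.6 mol.
Yield of E: 1ξ₂ / 222.6 = 0.199 → ξ₂ = 44.3 mol.
Outlet amounts (n = n₀ + Σ ν·ξ):
  B: 222.6 − 1(120.6) = 102
  A: 0 + 1(120.6) − 2(44.3) = 32.05
  E: 0 + 1(44.3) = 44.3
Total out = 178.3 mol; y_A = 32.05 / 178.3 = 0.1798.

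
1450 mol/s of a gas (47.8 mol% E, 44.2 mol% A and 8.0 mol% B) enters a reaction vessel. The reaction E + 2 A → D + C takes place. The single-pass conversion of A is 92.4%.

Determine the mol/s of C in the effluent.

296 mol/s

A reacted = 0.924 × 640.9 = 592.2 mol/s; ν_A = −2, so ξ = 592.2/2 = 296.1 mol/s.
Outlet amounts (n = n₀ + ν ξ):
  E: 693.1 − 1(296.1) = 397
  A: 640.9 − 2(296.1) = 48.71
  D: 0 + 1(296.1) = 296.1
  C: 0 + 1(296.1) = 296.1
  B: 116 (inert)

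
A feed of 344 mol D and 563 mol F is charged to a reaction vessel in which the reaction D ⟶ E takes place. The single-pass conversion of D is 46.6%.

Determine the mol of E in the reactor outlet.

D reacted = 0.466 × 344 = 160.3 mol; ν_D = −1, so ξ = 160.3/1 = 160.3 mol.
Outlet amounts (n = n₀ + ν ξ):
  D: 344 − 1(160.3) = 183.7
  E: 0 + 1(160.3) = 160.3
  F: 563 (inert)

160 mol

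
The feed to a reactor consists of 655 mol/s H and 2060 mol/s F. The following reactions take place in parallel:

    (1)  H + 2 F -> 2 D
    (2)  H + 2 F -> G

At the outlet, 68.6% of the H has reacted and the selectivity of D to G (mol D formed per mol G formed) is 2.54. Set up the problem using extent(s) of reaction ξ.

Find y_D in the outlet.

0.243

Conversion of H: H consumed = 0.686 × 655 = 449.3 mol/s = 1ξ₁ + 1ξ₂.
Selectivity: 2ξ₁ / (1ξ₂) = 2.54 → ξ₁ = 1.27 ξ₂.
Substitute: (1·1.27 + 1) ξ₂ = 449.3 → ξ₂ = 197.9 mol/s, ξ₁ = 251.4 mol/s.
Outlet amounts (n = n₀ + Σ ν·ξ):
  H: 655 − 1(251.4) − 1(197.9) = 205.7
  F: 2060 − 2(251.4) − 2(197.9) = 1161
  D: 0 + 2(251.4) = 502.8
  G: 0 + 1(197.9) = 197.9
Total out = 2068 mol/s; y_D = 502.8 / 2068 = 0.2432.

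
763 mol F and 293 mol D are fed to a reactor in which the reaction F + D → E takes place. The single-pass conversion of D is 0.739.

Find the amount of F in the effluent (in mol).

D reacted = 0.739 × 293 = 216.5 mol; ν_D = −1, so ξ = 216.5/1 = 216.5 mol.
Outlet amounts (n = n₀ + ν ξ):
  F: 763 − 1(216.5) = 546.5
  D: 293 − 1(216.5) = 76.47
  E: 0 + 1(216.5) = 216.5

546 mol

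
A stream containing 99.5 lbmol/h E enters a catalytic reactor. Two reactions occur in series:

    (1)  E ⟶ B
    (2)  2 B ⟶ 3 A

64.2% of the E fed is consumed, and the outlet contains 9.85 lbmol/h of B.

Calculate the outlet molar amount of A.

81 lbmol/h

Conversion of E: E consumed = 1ξ₁ = 0.642 × 99.5 → ξ₁ = 63.88 lbmol/h.
B balance: n_B = 0 + 1ξ₁ − 2ξ₂ = 9.85 → ξ₂ = (1·63.88 − 9.85)/2 = 27.01 lbmol/h.
Outlet amounts (n = n₀ + Σ ν·ξ):
  E: 99.5 − 1(63.88) = 35.62
  B: 0 + 1(63.88) − 2(27.01) = 9.85
  A: 0 + 3(27.01) = 81.04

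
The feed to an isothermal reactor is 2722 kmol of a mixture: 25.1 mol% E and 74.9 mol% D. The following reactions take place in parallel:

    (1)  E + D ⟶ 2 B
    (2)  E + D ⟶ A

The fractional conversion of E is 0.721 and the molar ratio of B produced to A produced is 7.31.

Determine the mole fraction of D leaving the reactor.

0.591

Conversion of E: E consumed = 0.721 × 683.2 = 492.6 kmol = 1ξ₁ + 1ξ₂.
Selectivity: 2ξ₁ / (1ξ₂) = 7.31 → ξ₁ = 3.655 ξ₂.
Substitute: (1·3.655 + 1) ξ₂ = 492.6 → ξ₂ = 105.8 kmol, ξ₁ = 386.8 kmol.
Outlet amounts (n = n₀ + Σ ν·ξ):
  E: 683.2 − 1(386.8) − 1(105.8) = 190.6
  D: 2039 − 1(386.8) − 1(105.8) = 1546
  B: 0 + 2(386.8) = 773.6
  A: 0 + 1(105.8) = 105.8
Total out = 2616 kmol; y_D = 1546 / 2616 = 0.591.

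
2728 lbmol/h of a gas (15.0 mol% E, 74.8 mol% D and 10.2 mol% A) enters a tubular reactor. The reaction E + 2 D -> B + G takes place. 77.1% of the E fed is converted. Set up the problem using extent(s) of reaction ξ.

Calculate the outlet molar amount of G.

315 lbmol/h

E reacted = 0.771 × 409.2 = 315.5 lbmol/h; ν_E = −1, so ξ = 315.5/1 = 315.5 lbmol/h.
Outlet amounts (n = n₀ + ν ξ):
  E: 409.2 − 1(315.5) = 93.71
  D: 2041 − 2(315.5) = 1410
  B: 0 + 1(315.5) = 315.5
  G: 0 + 1(315.5) = 315.5
  A: 278.3 (inert)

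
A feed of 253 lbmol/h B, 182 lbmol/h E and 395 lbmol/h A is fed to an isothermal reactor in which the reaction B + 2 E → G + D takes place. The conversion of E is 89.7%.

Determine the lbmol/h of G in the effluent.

E reacted = 0.897 × 182 = 163.3 lbmol/h; ν_E = −2, so ξ = 163.3/2 = 81.63 lbmol/h.
Outlet amounts (n = n₀ + ν ξ):
  B: 253 − 1(81.63) = 171.4
  E: 182 − 2(81.63) = 18.75
  G: 0 + 1(81.63) = 81.63
  D: 0 + 1(81.63) = 81.63
  A: 395 (inert)

81.6 lbmol/h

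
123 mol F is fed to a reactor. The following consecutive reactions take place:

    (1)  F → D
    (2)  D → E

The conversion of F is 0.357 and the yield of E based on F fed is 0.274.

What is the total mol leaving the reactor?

123 mol

Conversion of F: F consumed = 1ξ₁ = 0.357 × 123 → ξ₁ = 43.91 mol.
Yield of E: 1ξ₂ / 123 = 0.274 → ξ₂ = 33.7 mol.
Outlet amounts (n = n₀ + Σ ν·ξ):
  F: 123 − 1(43.91) = 79.09
  D: 0 + 1(43.91) − 1(33.7) = 10.21
  E: 0 + 1(33.7) = 33.7
Total out = 79.09 + 10.21 + 33.7 = 123 mol.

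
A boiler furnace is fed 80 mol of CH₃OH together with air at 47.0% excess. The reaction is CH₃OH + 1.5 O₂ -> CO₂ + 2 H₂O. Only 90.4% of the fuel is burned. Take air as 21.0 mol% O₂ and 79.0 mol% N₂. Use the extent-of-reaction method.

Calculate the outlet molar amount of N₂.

664 mol

Stoichiometric O₂ = 1.5 × 80 = 120 mol; O₂ fed = 120 × 1.470 = 176.4 mol.
N₂ fed = 176.4 × 79/21 = 663.6 mol.
Fuel reacted = 0.904 × 80 → ξ = 72.32 mol.
Outlet (n = n₀ + ν ξ):
  CH₃OH: 80 − 1(72.32) = 7.68
  O₂: 176.4 − 1.5(72.32) = 67.92
  N₂: 663.6 (inert)
  CO₂: 0 + 1(72.32) = 72.32
  H₂O: 0 + 2(72.32) = 144.6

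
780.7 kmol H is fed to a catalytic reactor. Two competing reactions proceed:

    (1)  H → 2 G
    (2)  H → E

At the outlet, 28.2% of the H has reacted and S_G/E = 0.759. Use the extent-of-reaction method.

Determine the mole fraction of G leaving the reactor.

Conversion of H: H consumed = 0.282 × 780.7 = 220.2 kmol = 1ξ₁ + 1ξ₂.
Selectivity: 2ξ₁ / (1ξ₂) = 0.759 → ξ₁ = 0.3795 ξ₂.
Substitute: (1·0.3795 + 1) ξ₂ = 220.2 → ξ₂ = 159.6 kmol, ξ₁ = 60.57 kmol.
Outlet amounts (n = n₀ + Σ ν·ξ):
  H: 780.7 − 1(60.57) − 1(159.6) = 560.5
  G: 0 + 2(60.57) = 121.1
  E: 0 + 1(159.6) = 159.6
Total out = 841.3 kmol; y_G = 121.1 / 841.3 = 0.144.

0.144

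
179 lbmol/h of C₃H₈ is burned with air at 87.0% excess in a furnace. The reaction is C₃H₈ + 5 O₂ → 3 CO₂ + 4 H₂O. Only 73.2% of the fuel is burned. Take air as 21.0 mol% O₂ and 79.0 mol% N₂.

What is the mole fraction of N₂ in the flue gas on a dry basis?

0.812

Stoichiometric O₂ = 5 × 179 = 895 lbmol/h; O₂ fed = 895 × 1.870 = 1674 lbmol/h.
N₂ fed = 1674 × 79/21 = 6296 lbmol/h.
Fuel reacted = 0.732 × 179 → ξ = 131 lbmol/h.
Outlet (n = n₀ + ν ξ):
  C₃H₈: 179 − 1(131) = 47.97
  O₂: 1674 − 5(131) = 1019
  N₂: 6296 (inert)
  CO₂: 0 + 3(131) = 393.1
  H₂O: 0 + 4(131) = 524.1
Dry total = 7756 lbmol/h; y_N₂ (dry) = 6296 / 7756 = 0.8118.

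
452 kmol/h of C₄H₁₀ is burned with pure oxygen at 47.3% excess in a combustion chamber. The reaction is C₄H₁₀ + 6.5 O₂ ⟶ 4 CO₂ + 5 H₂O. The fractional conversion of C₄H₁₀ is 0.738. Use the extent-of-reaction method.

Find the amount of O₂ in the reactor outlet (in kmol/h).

Stoichiometric O₂ = 6.5 × 452 = 2938 kmol/h; O₂ fed = 2938 × 1.473 = 4328 kmol/h.
Fuel reacted = 0.738 × 452 → ξ = 333.6 kmol/h.
Outlet (n = n₀ + ν ξ):
  C₄H₁₀: 452 − 1(333.6) = 118.4
  O₂: 4328 − 6.5(333.6) = 2159
  CO₂: 0 + 4(333.6) = 1334
  H₂O: 0 + 5(333.6) = 1668

2160 kmol/h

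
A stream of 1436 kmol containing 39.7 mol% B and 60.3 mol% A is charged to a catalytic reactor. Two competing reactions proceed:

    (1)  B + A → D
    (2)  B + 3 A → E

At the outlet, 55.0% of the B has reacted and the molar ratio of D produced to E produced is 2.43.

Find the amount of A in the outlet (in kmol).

370 kmol

Conversion of B: B consumed = 0.55 × 570.1 = 313.6 kmol = 1ξ₁ + 1ξ₂.
Selectivity: 1ξ₁ / (1ξ₂) = 2.43 → ξ₁ = 2.43 ξ₂.
Substitute: (1·2.43 + 1) ξ₂ = 313.6 → ξ₂ = 91.41 kmol, ξ₁ = 222.1 kmol.
Outlet amounts (n = n₀ + Σ ν·ξ):
  B: 570.1 − 1(222.1) − 1(91.41) = 256.5
  A: 865.9 − 1(222.1) − 3(91.41) = 369.5
  D: 0 + 1(222.1) = 222.1
  E: 0 + 1(91.41) = 91.41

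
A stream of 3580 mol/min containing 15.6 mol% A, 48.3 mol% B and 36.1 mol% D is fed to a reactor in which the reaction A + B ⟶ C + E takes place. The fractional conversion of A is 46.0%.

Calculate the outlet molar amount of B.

1470 mol/min

A reacted = 0.46 × 558.5 = 256.9 mol/min; ν_A = −1, so ξ = 256.9/1 = 256.9 mol/min.
Outlet amounts (n = n₀ + ν ξ):
  A: 558.5 − 1(256.9) = 301.6
  B: 1729 − 1(256.9) = 1472
  C: 0 + 1(256.9) = 256.9
  E: 0 + 1(256.9) = 256.9
  D: 1292 (inert)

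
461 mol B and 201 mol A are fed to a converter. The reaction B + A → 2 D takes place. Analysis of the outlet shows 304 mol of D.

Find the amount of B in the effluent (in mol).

309 mol

For D: n = n₀ + 2ξ → 304 = 0 + 2ξ, giving ξ = 152 mol.
Outlet amounts (n = n₀ + ν ξ):
  B: 461 − 1(152) = 309
  A: 201 − 1(152) = 49
  D: 0 + 2(152) = 304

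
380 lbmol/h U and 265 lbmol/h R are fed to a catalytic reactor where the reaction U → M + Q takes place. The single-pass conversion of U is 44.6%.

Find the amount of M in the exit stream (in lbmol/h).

U reacted = 0.446 × 380 = 169.5 lbmol/h; ν_U = −1, so ξ = 169.5/1 = 169.5 lbmol/h.
Outlet amounts (n = n₀ + ν ξ):
  U: 380 − 1(169.5) = 210.5
  M: 0 + 1(169.5) = 169.5
  Q: 0 + 1(169.5) = 169.5
  R: 265 (inert)

169 lbmol/h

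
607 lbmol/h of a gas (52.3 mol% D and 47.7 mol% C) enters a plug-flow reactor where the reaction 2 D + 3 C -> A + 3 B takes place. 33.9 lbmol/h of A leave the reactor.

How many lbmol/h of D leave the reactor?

For A: n = n₀ + 1ξ → 33.9 = 0 + 1ξ, giving ξ = 33.9 lbmol/h.
Outlet amounts (n = n₀ + ν ξ):
  D: 317.5 − 2(33.9) = 249.7
  C: 289.5 − 3(33.9) = 187.8
  A: 0 + 1(33.9) = 33.9
  B: 0 + 3(33.9) = 101.7

250 lbmol/h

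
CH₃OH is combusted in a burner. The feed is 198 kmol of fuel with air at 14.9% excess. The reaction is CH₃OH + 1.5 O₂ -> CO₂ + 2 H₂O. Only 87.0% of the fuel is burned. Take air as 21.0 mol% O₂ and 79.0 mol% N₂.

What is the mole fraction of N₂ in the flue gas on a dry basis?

Stoichiometric O₂ = 1.5 × 198 = 297 kmol; O₂ fed = 297 × 1.149 = 341.3 kmol.
N₂ fed = 341.3 × 79/21 = 1284 kmol.
Fuel reacted = 0.87 × 198 → ξ = 172.3 kmol.
Outlet (n = n₀ + ν ξ):
  CH₃OH: 198 − 1(172.3) = 25.74
  O₂: 341.3 − 1.5(172.3) = 82.86
  N₂: 1284 (inert)
  CO₂: 0 + 1(172.3) = 172.3
  H₂O: 0 + 2(172.3) = 344.5
Dry total = 1565 kmol; y_N₂ (dry) = 1284 / 1565 = 0.8205.

0.82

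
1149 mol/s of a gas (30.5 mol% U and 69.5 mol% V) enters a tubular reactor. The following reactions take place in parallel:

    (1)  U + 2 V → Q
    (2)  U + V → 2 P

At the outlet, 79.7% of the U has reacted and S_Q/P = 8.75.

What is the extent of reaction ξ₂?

ξ₂ = 15.1 mol/s

Conversion of U: U consumed = 0.797 × 350.4 = 279.3 mol/s = 1ξ₁ + 1ξ₂.
Selectivity: 1ξ₁ / (2ξ₂) = 8.75 → ξ₁ = 17.5 ξ₂.
Substitute: (1·17.5 + 1) ξ₂ = 279.3 → ξ₂ = 15.1 mol/s, ξ₁ = 264.2 mol/s.
Outlet amounts (n = n₀ + Σ ν·ξ):
  U: 350.4 − 1(264.2) − 1(15.1) = 71.14
  V: 798.6 − 2(264.2) − 1(15.1) = 255
  Q: 0 + 1(264.2) = 264.2
  P: 0 + 2(15.1) = 30.2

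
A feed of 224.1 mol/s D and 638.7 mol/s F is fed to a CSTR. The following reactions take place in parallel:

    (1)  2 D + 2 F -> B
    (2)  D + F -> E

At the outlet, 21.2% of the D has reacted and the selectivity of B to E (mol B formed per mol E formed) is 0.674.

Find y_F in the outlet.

Conversion of D: D consumed = 0.212 × 224.1 = 47.51 mol/s = 2ξ₁ + 1ξ₂.
Selectivity: 1ξ₁ / (1ξ₂) = 0.674 → ξ₁ = 0.674 ξ₂.
Substitute: (2·0.674 + 1) ξ₂ = 47.51 → ξ₂ = 20.23 mol/s, ξ₁ = 13.64 mol/s.
Outlet amounts (n = n₀ + Σ ν·ξ):
  D: 224.1 − 2(13.64) − 1(20.23) = 176.6
  F: 638.7 − 2(13.64) − 1(20.23) = 591.2
  B: 0 + 1(13.64) = 13.64
  E: 0 + 1(20.23) = 20.23
Total out = 801.7 mol/s; y_F = 591.2 / 801.7 = 0.7375.

0.737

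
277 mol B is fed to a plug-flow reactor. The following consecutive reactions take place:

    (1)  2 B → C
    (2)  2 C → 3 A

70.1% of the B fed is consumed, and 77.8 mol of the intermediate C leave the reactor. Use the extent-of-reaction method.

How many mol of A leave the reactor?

Conversion of B: B consumed = 2ξ₁ = 0.701 × 277 → ξ₁ = 97.09 mol.
C balance: n_C = 0 + 1ξ₁ − 2ξ₂ = 77.8 → ξ₂ = (1·97.09 − 77.8)/2 = 9.644 mol.
Outlet amounts (n = n₀ + Σ ν·ξ):
  B: 277 − 2(97.09) = 82.82
  C: 0 + 1(97.09) − 2(9.644) = 77.8
  A: 0 + 3(9.644) = 28.93

28.9 mol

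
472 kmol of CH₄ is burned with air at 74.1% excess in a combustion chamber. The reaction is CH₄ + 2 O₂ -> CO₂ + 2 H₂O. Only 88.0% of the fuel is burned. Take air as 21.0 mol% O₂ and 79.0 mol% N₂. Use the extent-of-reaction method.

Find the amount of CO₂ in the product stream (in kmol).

Stoichiometric O₂ = 2 × 472 = 944 kmol; O₂ fed = 944 × 1.741 = 1644 kmol.
N₂ fed = 1644 × 79/21 = 6183 kmol.
Fuel reacted = 0.88 × 472 → ξ = 415.4 kmol.
Outlet (n = n₀ + ν ξ):
  CH₄: 472 − 1(415.4) = 56.64
  O₂: 1644 − 2(415.4) = 812.8
  N₂: 6183 (inert)
  CO₂: 0 + 1(415.4) = 415.4
  H₂O: 0 + 2(415.4) = 830.7

415 kmol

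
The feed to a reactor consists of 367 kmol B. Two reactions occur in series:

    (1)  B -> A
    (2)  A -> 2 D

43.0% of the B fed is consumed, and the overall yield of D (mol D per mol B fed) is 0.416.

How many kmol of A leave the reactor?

81.5 kmol

Conversion of B: B consumed = 1ξ₁ = 0.43 × 367 → ξ₁ = 157.8 kmol.
Yield of D: 2ξ₂ / 367 = 0.416 → ξ₂ = 76.34 kmol.
Outlet amounts (n = n₀ + Σ ν·ξ):
  B: 367 − 1(157.8) = 209.2
  A: 0 + 1(157.8) − 1(76.34) = 81.47
  D: 0 + 2(76.34) = 152.7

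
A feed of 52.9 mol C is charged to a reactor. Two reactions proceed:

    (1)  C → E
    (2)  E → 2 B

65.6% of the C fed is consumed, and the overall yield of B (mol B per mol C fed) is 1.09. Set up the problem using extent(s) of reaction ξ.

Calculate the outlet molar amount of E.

Conversion of C: C consumed = 1ξ₁ = 0.656 × 52.9 → ξ₁ = 34.7 mol.
Yield of B: 2ξ₂ / 52.9 = 1.09 → ξ₂ = 28.83 mol.
Outlet amounts (n = n₀ + Σ ν·ξ):
  C: 52.9 − 1(34.7) = 18.2
  E: 0 + 1(34.7) − 1(28.83) = 5.872
  B: 0 + 2(28.83) = 57.66

5.87 mol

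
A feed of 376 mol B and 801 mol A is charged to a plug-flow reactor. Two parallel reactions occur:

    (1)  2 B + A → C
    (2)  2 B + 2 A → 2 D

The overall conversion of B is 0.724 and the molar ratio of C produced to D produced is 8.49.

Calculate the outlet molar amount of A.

657 mol

Conversion of B: B consumed = 0.724 × 376 = 272.2 mol = 2ξ₁ + 2ξ₂.
Selectivity: 1ξ₁ / (2ξ₂) = 8.49 → ξ₁ = 16.98 ξ₂.
Substitute: (2·16.98 + 2) ξ₂ = 272.2 → ξ₂ = 7.57 mol, ξ₁ = 128.5 mol.
Outlet amounts (n = n₀ + Σ ν·ξ):
  B: 376 − 2(128.5) − 2(7.57) = 103.8
  A: 801 − 1(128.5) − 2(7.57) = 657.3
  C: 0 + 1(128.5) = 128.5
  D: 0 + 2(7.57) = 15.14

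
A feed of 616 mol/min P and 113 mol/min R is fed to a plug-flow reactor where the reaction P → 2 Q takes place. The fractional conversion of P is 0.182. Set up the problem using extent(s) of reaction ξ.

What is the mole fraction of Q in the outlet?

0.267

P reacted = 0.182 × 616 = 112.1 mol/min; ν_P = −1, so ξ = 112.1/1 = 112.1 mol/min.
Outlet amounts (n = n₀ + ν ξ):
  P: 616 − 1(112.1) = 503.9
  Q: 0 + 2(112.1) = 224.2
  R: 113 (inert)
Total out = 841.1 mol/min; y_Q = 224.2 / 841.1 = 0.2666.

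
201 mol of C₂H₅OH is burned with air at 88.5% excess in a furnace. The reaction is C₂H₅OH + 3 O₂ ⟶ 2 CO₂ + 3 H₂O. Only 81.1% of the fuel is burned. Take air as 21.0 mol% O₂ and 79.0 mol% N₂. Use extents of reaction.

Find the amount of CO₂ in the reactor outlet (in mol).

Stoichiometric O₂ = 3 × 201 = 603 mol; O₂ fed = 603 × 1.885 = 1137 mol.
N₂ fed = 1137 × 79/21 = 4276 mol.
Fuel reacted = 0.811 × 201 → ξ = 163 mol.
Outlet (n = n₀ + ν ξ):
  C₂H₅OH: 201 − 1(163) = 37.99
  O₂: 1137 − 3(163) = 647.6
  N₂: 4276 (inert)
  CO₂: 0 + 2(163) = 326
  H₂O: 0 + 3(163) = 489

326 mol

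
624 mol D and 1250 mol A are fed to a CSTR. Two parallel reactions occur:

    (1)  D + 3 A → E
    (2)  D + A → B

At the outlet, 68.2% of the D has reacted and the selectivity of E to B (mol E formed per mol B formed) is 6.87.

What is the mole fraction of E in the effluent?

0.527

Conversion of D: D consumed = 0.682 × 624 = 425.6 mol = 1ξ₁ + 1ξ₂.
Selectivity: 1ξ₁ / (1ξ₂) = 6.87 → ξ₁ = 6.87 ξ₂.
Substitute: (1·6.87 + 1) ξ₂ = 425.6 → ξ₂ = 54.07 mol, ξ₁ = 371.5 mol.
Outlet amounts (n = n₀ + Σ ν·ξ):
  D: 624 − 1(371.5) − 1(54.07) = 198.4
  A: 1250 − 3(371.5) − 1(54.07) = 81.45
  E: 0 + 1(371.5) = 371.5
  B: 0 + 1(54.07) = 54.07
Total out = 705.4 mol; y_E = 371.5 / 705.4 = 0.5266.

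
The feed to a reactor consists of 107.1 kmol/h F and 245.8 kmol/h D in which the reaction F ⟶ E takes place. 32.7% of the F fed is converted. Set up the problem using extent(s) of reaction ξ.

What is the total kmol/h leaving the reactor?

353 kmol/h

F reacted = 0.327 × 107.1 = 35.02 kmol/h; ν_F = −1, so ξ = 35.02/1 = 35.02 kmol/h.
Outlet amounts (n = n₀ + ν ξ):
  F: 107.1 − 1(35.02) = 72.08
  E: 0 + 1(35.02) = 35.02
  D: 245.8 (inert)
Total out = 72.08 + 35.02 + 245.8 = 352.9 kmol/h.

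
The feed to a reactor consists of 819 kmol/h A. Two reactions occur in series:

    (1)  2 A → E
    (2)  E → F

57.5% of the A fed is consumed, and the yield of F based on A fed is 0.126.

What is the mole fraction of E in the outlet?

Conversion of A: A consumed = 2ξ₁ = 0.575 × 819 → ξ₁ = 235.5 kmol/h.
Yield of F: 1ξ₂ / 819 = 0.126 → ξ₂ = 103.2 kmol/h.
Outlet amounts (n = n₀ + Σ ν·ξ):
  A: 819 − 2(235.5) = 348.1
  E: 0 + 1(235.5) − 1(103.2) = 132.3
  F: 0 + 1(103.2) = 103.2
Total out = 583.5 kmol/h; y_E = 132.3 / 583.5 = 0.2267.

0.227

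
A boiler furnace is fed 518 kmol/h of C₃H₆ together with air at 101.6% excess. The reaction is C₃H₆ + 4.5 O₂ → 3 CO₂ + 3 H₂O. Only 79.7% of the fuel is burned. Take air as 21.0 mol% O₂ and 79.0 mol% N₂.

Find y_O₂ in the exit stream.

Stoichiometric O₂ = 4.5 × 518 = 2331 kmol/h; O₂ fed = 2331 × 2.016 = 4699 kmol/h.
N₂ fed = 4699 × 79/21 = 17680 kmol/h.
Fuel reacted = 0.797 × 518 → ξ = 412.8 kmol/h.
Outlet (n = n₀ + ν ξ):
  C₃H₆: 518 − 1(412.8) = 105.2
  O₂: 4699 − 4.5(412.8) = 2841
  N₂: 17680 (inert)
  CO₂: 0 + 3(412.8) = 1239
  H₂O: 0 + 3(412.8) = 1239
Total out = 23100 kmol/h; y_O₂ = 2841 / 23100 = 0.123.

0.123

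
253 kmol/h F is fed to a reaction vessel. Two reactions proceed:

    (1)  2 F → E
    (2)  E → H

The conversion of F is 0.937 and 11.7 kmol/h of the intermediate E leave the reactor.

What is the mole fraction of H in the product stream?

Conversion of F: F consumed = 2ξ₁ = 0.937 × 253 → ξ₁ = 118.5 kmol/h.
E balance: n_E = 0 + 1ξ₁ − 1ξ₂ = 11.7 → ξ₂ = (1·118.5 − 11.7)/1 = 106.8 kmol/h.
Outlet amounts (n = n₀ + Σ ν·ξ):
  F: 253 − 2(118.5) = 15.94
  E: 0 + 1(118.5) − 1(106.8) = 11.7
  H: 0 + 1(106.8) = 106.8
Total out = 134.5 kmol/h; y_H = 106.8 / 134.5 = 0.7945.

0.794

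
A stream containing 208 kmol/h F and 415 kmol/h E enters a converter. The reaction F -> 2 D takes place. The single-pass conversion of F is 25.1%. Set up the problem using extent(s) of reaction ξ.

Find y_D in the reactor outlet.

0.155

F reacted = 0.251 × 208 = 52.21 kmol/h; ν_F = −1, so ξ = 52.21/1 = 52.21 kmol/h.
Outlet amounts (n = n₀ + ν ξ):
  F: 208 − 1(52.21) = 155.8
  D: 0 + 2(52.21) = 104.4
  E: 415 (inert)
Total out = 675.2 kmol/h; y_D = 104.4 / 675.2 = 0.1546.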